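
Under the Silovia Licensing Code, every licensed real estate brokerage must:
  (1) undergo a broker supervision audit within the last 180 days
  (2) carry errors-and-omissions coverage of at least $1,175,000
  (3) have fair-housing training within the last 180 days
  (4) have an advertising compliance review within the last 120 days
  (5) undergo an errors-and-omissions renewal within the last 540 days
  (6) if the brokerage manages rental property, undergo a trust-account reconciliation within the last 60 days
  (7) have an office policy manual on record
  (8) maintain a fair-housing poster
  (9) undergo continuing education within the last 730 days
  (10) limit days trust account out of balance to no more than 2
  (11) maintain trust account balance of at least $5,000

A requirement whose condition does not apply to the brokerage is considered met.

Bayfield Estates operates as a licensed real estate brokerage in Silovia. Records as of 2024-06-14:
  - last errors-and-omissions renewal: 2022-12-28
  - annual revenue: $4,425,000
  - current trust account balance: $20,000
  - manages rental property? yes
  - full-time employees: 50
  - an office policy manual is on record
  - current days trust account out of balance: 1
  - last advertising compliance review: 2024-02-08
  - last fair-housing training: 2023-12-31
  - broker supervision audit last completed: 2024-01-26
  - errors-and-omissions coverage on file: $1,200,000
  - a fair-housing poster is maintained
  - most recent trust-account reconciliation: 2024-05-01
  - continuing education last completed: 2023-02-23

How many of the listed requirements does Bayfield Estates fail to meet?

1

1. broker supervision audit 140 days ago vs limit 180 → met
2. errors-and-omissions coverage $1,200,000 ≥ $1,175,000 → met
3. fair-housing training 166 days ago vs limit 180 → met
4. advertising compliance review 127 days ago vs limit 120 → not met
5. errors-and-omissions renewal 534 days ago vs limit 540 → met
6. condition 'manages rental property' holds; trust-account reconciliation 44 days ago vs limit 60 → met
7. office policy manual present → met
8. fair-housing poster present → met
9. continuing education 477 days ago vs limit 730 → met
10. days trust account out of balance 1 ≤ 2 → met
11. trust account balance $20,000 ≥ $5,000 → met
Not met: 1 of 11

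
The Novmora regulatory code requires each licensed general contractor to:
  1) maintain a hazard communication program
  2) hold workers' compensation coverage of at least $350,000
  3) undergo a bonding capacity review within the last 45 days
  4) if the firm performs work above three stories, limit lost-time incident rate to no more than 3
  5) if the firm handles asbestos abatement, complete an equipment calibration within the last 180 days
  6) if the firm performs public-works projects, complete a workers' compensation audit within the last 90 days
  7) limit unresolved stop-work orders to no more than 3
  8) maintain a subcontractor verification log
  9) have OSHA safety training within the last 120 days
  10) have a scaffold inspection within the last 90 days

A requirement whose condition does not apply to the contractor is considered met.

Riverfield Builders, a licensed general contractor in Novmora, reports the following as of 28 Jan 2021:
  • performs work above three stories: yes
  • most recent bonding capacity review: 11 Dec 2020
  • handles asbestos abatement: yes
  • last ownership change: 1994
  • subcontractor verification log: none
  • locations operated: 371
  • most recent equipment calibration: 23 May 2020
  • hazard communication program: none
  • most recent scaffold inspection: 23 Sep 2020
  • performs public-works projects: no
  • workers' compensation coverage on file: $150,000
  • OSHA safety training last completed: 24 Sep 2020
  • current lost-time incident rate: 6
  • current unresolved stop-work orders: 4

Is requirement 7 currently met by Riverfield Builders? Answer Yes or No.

No

7. unresolved stop-work orders 4 > 3 → not met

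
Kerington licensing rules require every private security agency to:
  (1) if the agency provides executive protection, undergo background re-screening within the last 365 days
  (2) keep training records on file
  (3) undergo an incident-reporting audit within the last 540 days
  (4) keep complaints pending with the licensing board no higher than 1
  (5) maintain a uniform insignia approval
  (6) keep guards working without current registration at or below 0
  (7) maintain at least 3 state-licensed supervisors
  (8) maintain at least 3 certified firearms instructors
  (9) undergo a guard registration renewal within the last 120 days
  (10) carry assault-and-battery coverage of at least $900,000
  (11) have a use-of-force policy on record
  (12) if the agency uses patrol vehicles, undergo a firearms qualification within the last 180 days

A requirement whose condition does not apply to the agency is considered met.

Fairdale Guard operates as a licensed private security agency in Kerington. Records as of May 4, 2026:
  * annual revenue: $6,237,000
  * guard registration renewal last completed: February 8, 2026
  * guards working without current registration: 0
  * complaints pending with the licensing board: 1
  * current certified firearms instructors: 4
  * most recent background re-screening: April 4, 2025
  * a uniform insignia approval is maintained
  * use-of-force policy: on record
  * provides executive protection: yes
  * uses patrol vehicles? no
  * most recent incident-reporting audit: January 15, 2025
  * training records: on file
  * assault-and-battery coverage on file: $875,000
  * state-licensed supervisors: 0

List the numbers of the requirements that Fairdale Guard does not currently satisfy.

1, 7, 10

1. condition 'provides executive protection' holds; background re-screening 395 days ago vs limit 365 → not met
2. training records present → met
3. incident-reporting audit 474 days ago vs limit 540 → met
4. complaints pending with the licensing board 1 ≤ 1 → met
5. uniform insignia approval present → met
6. guards working without current registration 0 ≤ 0 → met
7. state-licensed supervisors 0 < 3 → not met
8. certified firearms instructors 4 ≥ 3 → met
9. guard registration renewal 85 days ago vs limit 120 → met
10. assault-and-battery coverage $875,000 < $900,000 → not met
11. use-of-force policy present → met
12. condition 'uses patrol vehicles' does not hold → requirement n/a → met
Not met: 1, 7, 10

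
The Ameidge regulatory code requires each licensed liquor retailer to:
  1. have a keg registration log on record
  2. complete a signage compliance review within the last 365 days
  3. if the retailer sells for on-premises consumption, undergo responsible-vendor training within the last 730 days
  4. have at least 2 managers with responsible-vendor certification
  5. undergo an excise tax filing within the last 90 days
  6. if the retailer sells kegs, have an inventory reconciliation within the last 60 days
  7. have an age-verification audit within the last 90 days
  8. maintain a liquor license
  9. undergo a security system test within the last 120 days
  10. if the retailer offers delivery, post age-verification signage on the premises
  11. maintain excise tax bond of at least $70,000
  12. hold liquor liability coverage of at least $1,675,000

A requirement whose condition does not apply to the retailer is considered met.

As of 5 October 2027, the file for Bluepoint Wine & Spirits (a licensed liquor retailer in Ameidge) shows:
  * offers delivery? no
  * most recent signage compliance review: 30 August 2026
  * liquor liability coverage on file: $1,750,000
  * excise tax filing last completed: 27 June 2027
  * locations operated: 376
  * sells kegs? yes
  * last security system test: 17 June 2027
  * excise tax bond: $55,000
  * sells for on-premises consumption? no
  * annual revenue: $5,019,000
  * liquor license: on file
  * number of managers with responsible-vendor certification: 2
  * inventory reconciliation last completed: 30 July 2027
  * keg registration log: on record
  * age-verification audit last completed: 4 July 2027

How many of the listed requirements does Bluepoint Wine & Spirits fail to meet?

5

1. keg registration log present → met
2. signage compliance review 401 days ago vs limit 365 → not met
3. condition 'sells for on-premises consumption' does not hold → requirement n/a → met
4. managers with responsible-vendor certification 2 ≥ 2 → met
5. excise tax filing 100 days ago vs limit 90 → not met
6. condition 'sells kegs' holds; inventory reconciliation 67 days ago vs limit 60 → not met
7. age-verification audit 93 days ago vs limit 90 → not met
8. liquor license present → met
9. security system test 110 days ago vs limit 120 → met
10. condition 'offers delivery' does not hold → requirement n/a → met
11. excise tax bond $55,000 < $70,000 → not met
12. liquor liability coverage $1,750,000 ≥ $1,675,000 → met
Not met: 5 of 12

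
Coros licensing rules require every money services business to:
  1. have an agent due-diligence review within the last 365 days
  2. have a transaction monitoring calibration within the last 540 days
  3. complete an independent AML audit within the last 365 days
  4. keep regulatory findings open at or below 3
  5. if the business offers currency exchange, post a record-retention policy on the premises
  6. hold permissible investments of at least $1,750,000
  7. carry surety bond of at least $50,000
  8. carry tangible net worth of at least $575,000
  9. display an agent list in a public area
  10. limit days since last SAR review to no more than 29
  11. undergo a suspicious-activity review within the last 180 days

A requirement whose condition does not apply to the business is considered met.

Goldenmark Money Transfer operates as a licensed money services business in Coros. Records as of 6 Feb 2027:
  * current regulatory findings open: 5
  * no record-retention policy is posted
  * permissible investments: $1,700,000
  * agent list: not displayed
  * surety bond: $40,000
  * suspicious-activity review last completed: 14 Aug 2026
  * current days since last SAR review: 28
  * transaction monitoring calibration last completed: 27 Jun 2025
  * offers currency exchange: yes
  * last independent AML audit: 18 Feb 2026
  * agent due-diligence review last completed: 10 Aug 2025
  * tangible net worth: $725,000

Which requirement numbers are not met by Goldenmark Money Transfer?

1, 2, 4, 5, 6, 7, 9

1. agent due-diligence review 545 days ago vs limit 365 → not met
2. transaction monitoring calibration 589 days ago vs limit 540 → not met
3. independent AML audit 353 days ago vs limit 365 → met
4. regulatory findings open 5 > 3 → not met
5. condition 'offers currency exchange' holds; record-retention policy absent → not met
6. permissible investments $1,700,000 < $1,750,000 → not met
7. surety bond $40,000 < $50,000 → not met
8. tangible net worth $725,000 ≥ $575,000 → met
9. agent list absent → not met
10. days since last SAR review 28 ≤ 29 → met
11. suspicious-activity review 176 days ago vs limit 180 → met
Not met: 1, 2, 4, 5, 6, 7, 9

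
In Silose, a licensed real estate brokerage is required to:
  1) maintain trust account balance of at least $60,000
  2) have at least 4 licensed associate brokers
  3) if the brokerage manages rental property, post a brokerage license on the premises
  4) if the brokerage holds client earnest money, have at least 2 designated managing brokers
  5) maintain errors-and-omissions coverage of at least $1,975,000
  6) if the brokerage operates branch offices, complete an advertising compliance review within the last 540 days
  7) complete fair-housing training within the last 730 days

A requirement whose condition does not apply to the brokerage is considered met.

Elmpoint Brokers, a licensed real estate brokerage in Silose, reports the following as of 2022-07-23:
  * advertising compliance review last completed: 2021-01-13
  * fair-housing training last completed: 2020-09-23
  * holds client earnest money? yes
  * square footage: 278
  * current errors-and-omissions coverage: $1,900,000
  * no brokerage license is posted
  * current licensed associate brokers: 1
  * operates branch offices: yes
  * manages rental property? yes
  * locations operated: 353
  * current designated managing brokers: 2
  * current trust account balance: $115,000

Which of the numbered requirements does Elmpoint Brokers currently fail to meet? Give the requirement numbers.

1. trust account balance $115,000 ≥ $60,000 → met
2. licensed associate brokers 1 < 4 → not met
3. condition 'manages rental property' holds; brokerage license absent → not met
4. condition 'holds client earnest money' holds; designated managing brokers 2 ≥ 2 → met
5. errors-and-omissions coverage $1,900,000 < $1,975,000 → not met
6. condition 'operates branch offices' holds; advertising compliance review 556 days ago vs limit 540 → not met
7. fair-housing training 668 days ago vs limit 730 → met
Not met: 2, 3, 5, 6

2, 3, 5, 6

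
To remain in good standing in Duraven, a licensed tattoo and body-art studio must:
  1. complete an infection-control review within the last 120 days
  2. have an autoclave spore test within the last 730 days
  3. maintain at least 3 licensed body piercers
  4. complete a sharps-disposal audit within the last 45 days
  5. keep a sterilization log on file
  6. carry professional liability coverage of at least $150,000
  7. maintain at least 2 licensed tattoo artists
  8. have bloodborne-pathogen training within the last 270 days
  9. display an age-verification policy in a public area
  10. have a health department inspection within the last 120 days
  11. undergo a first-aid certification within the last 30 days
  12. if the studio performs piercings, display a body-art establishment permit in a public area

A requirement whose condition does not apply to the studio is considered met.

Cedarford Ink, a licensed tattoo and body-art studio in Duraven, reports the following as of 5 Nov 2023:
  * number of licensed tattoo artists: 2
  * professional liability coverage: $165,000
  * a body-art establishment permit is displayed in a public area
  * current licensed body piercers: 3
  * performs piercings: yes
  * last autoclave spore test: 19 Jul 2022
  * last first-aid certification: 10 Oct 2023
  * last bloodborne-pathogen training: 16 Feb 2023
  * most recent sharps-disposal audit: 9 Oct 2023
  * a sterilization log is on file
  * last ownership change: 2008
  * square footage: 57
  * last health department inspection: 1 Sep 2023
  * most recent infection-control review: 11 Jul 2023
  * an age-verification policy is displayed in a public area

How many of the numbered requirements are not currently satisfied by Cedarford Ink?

0

1. infection-control review 117 days ago vs limit 120 → met
2. autoclave spore test 474 days ago vs limit 730 → met
3. licensed body piercers 3 ≥ 3 → met
4. sharps-disposal audit 27 days ago vs limit 45 → met
5. sterilization log present → met
6. professional liability coverage $165,000 ≥ $150,000 → met
7. licensed tattoo artists 2 ≥ 2 → met
8. bloodborne-pathogen training 262 days ago vs limit 270 → met
9. age-verification policy present → met
10. health department inspection 65 days ago vs limit 120 → met
11. first-aid certification 26 days ago vs limit 30 → met
12. condition 'performs piercings' holds; body-art establishment permit present → met
Not met: 0 of 12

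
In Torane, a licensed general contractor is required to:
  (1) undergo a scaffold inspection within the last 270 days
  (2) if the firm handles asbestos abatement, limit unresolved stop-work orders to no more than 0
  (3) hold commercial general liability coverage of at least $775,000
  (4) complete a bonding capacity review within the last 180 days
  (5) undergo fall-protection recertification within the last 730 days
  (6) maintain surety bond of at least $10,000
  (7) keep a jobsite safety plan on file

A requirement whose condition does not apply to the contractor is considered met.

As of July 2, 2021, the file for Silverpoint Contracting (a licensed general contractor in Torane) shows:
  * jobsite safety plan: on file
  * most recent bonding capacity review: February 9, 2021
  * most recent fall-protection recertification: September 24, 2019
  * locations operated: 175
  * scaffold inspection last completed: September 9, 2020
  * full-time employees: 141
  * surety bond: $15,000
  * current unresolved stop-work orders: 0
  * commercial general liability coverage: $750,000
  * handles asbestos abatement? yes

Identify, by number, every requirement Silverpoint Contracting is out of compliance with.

1. scaffold inspection 296 days ago vs limit 270 → not met
2. condition 'handles asbestos abatement' holds; unresolved stop-work orders 0 ≤ 0 → met
3. commercial general liability coverage $750,000 < $775,000 → not met
4. bonding capacity review 143 days ago vs limit 180 → met
5. fall-protection recertification 647 days ago vs limit 730 → met
6. surety bond $15,000 ≥ $10,000 → met
7. jobsite safety plan present → met
Not met: 1, 3

1, 3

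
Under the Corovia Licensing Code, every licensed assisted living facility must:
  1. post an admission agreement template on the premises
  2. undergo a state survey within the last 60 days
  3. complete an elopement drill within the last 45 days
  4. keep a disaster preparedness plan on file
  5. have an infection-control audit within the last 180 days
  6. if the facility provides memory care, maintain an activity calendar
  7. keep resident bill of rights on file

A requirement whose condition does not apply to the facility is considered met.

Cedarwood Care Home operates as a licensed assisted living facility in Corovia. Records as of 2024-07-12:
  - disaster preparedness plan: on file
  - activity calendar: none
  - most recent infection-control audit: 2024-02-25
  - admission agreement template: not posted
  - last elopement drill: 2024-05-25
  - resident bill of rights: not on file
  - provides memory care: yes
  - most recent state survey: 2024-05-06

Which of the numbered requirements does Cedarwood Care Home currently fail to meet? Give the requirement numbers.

1, 2, 3, 6, 7

1. admission agreement template absent → not met
2. state survey 67 days ago vs limit 60 → not met
3. elopement drill 48 days ago vs limit 45 → not met
4. disaster preparedness plan present → met
5. infection-control audit 138 days ago vs limit 180 → met
6. condition 'provides memory care' holds; activity calendar absent → not met
7. resident bill of rights absent → not met
Not met: 1, 2, 3, 6, 7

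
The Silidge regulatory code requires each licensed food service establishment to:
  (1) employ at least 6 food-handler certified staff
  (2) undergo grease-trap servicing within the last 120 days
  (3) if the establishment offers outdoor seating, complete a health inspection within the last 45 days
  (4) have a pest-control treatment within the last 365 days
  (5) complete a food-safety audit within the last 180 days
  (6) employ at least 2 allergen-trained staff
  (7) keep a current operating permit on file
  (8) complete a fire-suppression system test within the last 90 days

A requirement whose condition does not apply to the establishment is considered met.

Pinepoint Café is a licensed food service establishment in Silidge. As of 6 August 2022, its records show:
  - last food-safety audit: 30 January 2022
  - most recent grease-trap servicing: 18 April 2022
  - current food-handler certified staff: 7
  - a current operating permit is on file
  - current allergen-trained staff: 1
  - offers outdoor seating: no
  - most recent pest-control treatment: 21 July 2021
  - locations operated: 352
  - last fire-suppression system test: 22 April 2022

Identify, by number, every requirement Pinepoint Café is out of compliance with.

4, 5, 6, 8

1. food-handler certified staff 7 ≥ 6 → met
2. grease-trap servicing 110 days ago vs limit 120 → met
3. condition 'offers outdoor seating' does not hold → requirement n/a → met
4. pest-control treatment 381 days ago vs limit 365 → not met
5. food-safety audit 188 days ago vs limit 180 → not met
6. allergen-trained staff 1 < 2 → not met
7. current operating permit present → met
8. fire-suppression system test 106 days ago vs limit 90 → not met
Not met: 4, 5, 6, 8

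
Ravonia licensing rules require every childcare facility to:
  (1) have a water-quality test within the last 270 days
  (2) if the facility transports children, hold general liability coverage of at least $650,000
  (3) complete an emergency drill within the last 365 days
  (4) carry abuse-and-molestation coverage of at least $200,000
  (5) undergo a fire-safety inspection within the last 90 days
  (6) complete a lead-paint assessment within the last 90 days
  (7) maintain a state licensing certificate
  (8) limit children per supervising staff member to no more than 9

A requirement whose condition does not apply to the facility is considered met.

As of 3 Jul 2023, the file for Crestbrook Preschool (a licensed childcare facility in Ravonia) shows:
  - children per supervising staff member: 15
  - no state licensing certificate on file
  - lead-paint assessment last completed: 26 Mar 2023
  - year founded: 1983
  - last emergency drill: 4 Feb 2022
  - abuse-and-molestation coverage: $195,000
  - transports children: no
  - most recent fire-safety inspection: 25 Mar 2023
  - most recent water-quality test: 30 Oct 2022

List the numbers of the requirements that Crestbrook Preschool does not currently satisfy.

3, 4, 5, 6, 7, 8

1. water-quality test 246 days ago vs limit 270 → met
2. condition 'transports children' does not hold → requirement n/a → met
3. emergency drill 514 days ago vs limit 365 → not met
4. abuse-and-molestation coverage $195,000 < $200,000 → not met
5. fire-safety inspection 100 days ago vs limit 90 → not met
6. lead-paint assessment 99 days ago vs limit 90 → not met
7. state licensing certificate absent → not met
8. children per supervising staff member 15 > 9 → not met
Not met: 3, 4, 5, 6, 7, 8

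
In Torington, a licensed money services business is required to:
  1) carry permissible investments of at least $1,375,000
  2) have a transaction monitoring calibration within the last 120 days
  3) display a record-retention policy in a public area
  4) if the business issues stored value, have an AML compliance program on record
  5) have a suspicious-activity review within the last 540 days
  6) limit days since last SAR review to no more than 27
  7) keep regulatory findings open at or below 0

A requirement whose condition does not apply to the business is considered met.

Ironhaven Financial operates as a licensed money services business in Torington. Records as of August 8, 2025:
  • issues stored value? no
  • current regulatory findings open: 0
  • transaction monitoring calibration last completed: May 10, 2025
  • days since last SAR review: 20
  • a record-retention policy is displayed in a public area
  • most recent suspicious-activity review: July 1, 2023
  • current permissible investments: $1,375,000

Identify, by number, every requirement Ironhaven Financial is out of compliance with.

1. permissible investments $1,375,000 ≥ $1,375,000 → met
2. transaction monitoring calibration 90 days ago vs limit 120 → met
3. record-retention policy present → met
4. condition 'issues stored value' does not hold → requirement n/a → met
5. suspicious-activity review 769 days ago vs limit 540 → not met
6. days since last SAR review 20 ≤ 27 → met
7. regulatory findings open 0 ≤ 0 → met
Not met: 5

5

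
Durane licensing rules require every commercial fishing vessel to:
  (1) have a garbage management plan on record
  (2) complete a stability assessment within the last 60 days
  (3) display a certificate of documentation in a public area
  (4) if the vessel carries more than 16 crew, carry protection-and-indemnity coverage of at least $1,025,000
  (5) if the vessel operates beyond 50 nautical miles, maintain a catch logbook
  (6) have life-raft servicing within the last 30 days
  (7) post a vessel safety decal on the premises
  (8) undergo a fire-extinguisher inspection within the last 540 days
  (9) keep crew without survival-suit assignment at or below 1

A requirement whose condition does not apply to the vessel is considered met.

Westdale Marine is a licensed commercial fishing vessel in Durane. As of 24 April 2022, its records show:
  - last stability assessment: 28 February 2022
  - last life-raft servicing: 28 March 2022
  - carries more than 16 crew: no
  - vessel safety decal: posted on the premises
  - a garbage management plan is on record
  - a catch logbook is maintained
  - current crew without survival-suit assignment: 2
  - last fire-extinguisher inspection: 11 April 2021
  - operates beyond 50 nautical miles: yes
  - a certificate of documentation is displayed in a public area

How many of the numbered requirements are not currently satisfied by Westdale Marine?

1

1. garbage management plan present → met
2. stability assessment 55 days ago vs limit 60 → met
3. certificate of documentation present → met
4. condition 'carries more than 16 crew' does not hold → requirement n/a → met
5. condition 'operates beyond 50 nautical miles' holds; catch logbook present → met
6. life-raft servicing 27 days ago vs limit 30 → met
7. vessel safety decal present → met
8. fire-extinguisher inspection 378 days ago vs limit 540 → met
9. crew without survival-suit assignment 2 > 1 → not met
Not met: 1 of 9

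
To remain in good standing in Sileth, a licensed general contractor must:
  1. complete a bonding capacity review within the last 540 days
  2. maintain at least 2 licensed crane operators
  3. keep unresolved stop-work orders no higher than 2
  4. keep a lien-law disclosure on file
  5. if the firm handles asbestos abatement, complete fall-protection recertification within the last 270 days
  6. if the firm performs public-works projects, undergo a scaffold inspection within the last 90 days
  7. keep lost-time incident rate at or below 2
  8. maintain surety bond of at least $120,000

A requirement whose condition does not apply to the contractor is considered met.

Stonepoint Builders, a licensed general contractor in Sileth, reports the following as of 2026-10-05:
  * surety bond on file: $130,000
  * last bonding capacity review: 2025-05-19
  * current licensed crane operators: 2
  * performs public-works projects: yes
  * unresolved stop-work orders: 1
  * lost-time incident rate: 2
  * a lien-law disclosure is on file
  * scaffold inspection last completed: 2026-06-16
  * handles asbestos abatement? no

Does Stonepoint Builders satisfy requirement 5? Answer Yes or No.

Yes

5. condition 'handles asbestos abatement' does not hold → requirement n/a → met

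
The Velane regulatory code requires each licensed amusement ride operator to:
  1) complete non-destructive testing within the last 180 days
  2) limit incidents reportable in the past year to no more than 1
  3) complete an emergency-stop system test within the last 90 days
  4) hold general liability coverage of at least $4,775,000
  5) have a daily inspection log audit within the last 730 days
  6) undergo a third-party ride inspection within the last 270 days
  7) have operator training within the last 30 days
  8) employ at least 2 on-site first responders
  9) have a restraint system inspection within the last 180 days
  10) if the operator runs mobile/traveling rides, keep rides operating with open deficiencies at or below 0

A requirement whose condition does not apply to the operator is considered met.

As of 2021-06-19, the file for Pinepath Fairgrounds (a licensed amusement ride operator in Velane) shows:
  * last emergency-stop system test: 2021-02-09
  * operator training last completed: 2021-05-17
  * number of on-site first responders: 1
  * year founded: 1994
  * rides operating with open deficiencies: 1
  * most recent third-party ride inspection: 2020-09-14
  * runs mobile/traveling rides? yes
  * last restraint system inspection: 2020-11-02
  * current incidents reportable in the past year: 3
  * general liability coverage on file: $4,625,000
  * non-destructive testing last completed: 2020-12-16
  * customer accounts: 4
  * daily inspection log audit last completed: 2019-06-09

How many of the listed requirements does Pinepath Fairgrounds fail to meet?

1. non-destructive testing 185 days ago vs limit 180 → not met
2. incidents reportable in the past year 3 > 1 → not met
3. emergency-stop system test 130 days ago vs limit 90 → not met
4. general liability coverage $4,625,000 < $4,775,000 → not met
5. daily inspection log audit 741 days ago vs limit 730 → not met
6. third-party ride inspection 278 days ago vs limit 270 → not met
7. operator training 33 days ago vs limit 30 → not met
8. on-site first responders 1 < 2 → not met
9. restraint system inspection 229 days ago vs limit 180 → not met
10. condition 'runs mobile/traveling rides' holds; rides operating with open deficiencies 1 > 0 → not met
Not met: 10 of 10

10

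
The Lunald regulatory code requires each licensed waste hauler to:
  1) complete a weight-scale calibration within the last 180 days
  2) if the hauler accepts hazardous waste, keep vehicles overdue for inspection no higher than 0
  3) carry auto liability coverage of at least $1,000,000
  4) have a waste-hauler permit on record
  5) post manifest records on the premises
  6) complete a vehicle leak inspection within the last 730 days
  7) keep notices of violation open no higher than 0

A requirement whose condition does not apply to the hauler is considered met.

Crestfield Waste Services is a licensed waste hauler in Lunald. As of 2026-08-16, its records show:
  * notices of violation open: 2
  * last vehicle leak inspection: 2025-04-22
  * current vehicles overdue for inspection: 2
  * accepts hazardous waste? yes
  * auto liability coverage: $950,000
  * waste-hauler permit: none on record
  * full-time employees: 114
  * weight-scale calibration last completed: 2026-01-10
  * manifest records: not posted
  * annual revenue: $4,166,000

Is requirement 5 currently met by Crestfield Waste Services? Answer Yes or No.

5. manifest records absent → not met

No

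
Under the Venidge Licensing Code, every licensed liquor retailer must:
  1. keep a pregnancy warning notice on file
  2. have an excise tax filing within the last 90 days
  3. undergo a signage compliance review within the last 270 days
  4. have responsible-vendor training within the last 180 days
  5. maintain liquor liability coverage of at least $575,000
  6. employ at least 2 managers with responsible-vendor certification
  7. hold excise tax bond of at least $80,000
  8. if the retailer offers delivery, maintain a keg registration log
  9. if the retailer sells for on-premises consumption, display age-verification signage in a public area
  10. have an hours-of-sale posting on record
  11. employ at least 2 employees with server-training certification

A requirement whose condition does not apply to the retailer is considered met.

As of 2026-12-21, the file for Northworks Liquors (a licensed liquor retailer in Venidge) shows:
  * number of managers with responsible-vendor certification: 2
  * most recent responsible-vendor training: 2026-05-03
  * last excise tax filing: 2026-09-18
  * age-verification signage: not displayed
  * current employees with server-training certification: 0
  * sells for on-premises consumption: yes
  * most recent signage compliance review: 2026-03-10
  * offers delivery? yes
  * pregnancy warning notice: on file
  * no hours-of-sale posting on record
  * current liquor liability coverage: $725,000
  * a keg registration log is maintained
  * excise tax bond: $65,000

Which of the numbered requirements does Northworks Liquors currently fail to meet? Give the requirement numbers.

2, 3, 4, 7, 9, 10, 11

1. pregnancy warning notice present → met
2. excise tax filing 94 days ago vs limit 90 → not met
3. signage compliance review 286 days ago vs limit 270 → not met
4. responsible-vendor training 232 days ago vs limit 180 → not met
5. liquor liability coverage $725,000 ≥ $575,000 → met
6. managers with responsible-vendor certification 2 ≥ 2 → met
7. excise tax bond $65,000 < $80,000 → not met
8. condition 'offers delivery' holds; keg registration log present → met
9. condition 'sells for on-premises consumption' holds; age-verification signage absent → not met
10. hours-of-sale posting absent → not met
11. employees with server-training certification 0 < 2 → not met
Not met: 2, 3, 4, 7, 9, 10, 11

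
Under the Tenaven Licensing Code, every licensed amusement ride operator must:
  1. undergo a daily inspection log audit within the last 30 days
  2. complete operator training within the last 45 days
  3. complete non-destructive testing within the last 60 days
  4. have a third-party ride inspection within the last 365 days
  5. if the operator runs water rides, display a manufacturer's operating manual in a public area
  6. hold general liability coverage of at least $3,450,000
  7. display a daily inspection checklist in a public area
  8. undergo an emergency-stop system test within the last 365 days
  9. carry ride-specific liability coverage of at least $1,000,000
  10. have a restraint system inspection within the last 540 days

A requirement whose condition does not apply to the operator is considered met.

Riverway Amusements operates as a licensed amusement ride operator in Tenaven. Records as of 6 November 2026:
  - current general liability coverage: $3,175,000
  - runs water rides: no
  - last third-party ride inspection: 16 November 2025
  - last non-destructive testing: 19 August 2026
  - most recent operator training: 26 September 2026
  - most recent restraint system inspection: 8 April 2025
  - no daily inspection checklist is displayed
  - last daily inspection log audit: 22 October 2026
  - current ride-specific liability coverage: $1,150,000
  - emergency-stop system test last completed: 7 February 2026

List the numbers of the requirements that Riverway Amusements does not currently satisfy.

3, 6, 7, 10

1. daily inspection log audit 15 days ago vs limit 30 → met
2. operator training 41 days ago vs limit 45 → met
3. non-destructive testing 79 days ago vs limit 60 → not met
4. third-party ride inspection 355 days ago vs limit 365 → met
5. condition 'runs water rides' does not hold → requirement n/a → met
6. general liability coverage $3,175,000 < $3,450,000 → not met
7. daily inspection checklist absent → not met
8. emergency-stop system test 272 days ago vs limit 365 → met
9. ride-specific liability coverage $1,150,000 ≥ $1,000,000 → met
10. restraint system inspection 577 days ago vs limit 540 → not met
Not met: 3, 6, 7, 10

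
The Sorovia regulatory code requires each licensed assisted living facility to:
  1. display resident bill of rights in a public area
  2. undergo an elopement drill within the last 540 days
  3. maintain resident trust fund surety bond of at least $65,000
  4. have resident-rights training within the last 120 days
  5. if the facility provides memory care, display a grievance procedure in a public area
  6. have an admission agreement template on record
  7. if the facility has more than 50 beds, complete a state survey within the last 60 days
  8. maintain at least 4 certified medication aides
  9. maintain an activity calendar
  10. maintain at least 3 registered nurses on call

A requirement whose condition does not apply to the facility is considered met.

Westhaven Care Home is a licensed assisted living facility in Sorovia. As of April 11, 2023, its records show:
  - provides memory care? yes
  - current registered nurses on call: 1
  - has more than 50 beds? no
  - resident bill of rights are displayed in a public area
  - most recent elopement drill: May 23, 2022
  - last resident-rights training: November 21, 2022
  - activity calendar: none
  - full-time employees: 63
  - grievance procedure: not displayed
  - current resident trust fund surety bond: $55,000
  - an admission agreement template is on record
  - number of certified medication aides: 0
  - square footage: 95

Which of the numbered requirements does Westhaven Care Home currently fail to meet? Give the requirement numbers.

1. resident bill of rights present → met
2. elopement drill 323 days ago vs limit 540 → met
3. resident trust fund surety bond $55,000 < $65,000 → not met
4. resident-rights training 141 days ago vs limit 120 → not met
5. condition 'provides memory care' holds; grievance procedure absent → not met
6. admission agreement template present → met
7. condition 'has more than 50 beds' does not hold → requirement n/a → met
8. certified medication aides 0 < 4 → not met
9. activity calendar absent → not met
10. registered nurses on call 1 < 3 → not met
Not met: 3, 4, 5, 8, 9, 10

3, 4, 5, 8, 9, 10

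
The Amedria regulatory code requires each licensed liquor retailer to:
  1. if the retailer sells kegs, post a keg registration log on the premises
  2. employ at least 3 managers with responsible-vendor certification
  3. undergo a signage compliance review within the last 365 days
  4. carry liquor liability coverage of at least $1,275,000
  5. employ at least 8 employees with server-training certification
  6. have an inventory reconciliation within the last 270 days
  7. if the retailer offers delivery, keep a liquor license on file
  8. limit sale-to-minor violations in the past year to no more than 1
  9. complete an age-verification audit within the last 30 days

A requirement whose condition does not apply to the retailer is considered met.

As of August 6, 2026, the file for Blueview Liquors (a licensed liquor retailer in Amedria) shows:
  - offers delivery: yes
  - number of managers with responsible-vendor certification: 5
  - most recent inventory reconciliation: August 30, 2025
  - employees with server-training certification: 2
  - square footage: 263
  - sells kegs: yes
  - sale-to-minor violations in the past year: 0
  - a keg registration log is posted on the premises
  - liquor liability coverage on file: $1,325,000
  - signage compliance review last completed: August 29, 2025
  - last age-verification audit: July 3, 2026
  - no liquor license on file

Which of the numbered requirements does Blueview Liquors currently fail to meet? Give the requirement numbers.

5, 6, 7, 9

1. condition 'sells kegs' holds; keg registration log present → met
2. managers with responsible-vendor certification 5 ≥ 3 → met
3. signage compliance review 342 days ago vs limit 365 → met
4. liquor liability coverage $1,325,000 ≥ $1,275,000 → met
5. employees with server-training certification 2 < 8 → not met
6. inventory reconciliation 341 days ago vs limit 270 → not met
7. condition 'offers delivery' holds; liquor license absent → not met
8. sale-to-minor violations in the past year 0 ≤ 1 → met
9. age-verification audit 34 days ago vs limit 30 → not met
Not met: 5, 6, 7, 9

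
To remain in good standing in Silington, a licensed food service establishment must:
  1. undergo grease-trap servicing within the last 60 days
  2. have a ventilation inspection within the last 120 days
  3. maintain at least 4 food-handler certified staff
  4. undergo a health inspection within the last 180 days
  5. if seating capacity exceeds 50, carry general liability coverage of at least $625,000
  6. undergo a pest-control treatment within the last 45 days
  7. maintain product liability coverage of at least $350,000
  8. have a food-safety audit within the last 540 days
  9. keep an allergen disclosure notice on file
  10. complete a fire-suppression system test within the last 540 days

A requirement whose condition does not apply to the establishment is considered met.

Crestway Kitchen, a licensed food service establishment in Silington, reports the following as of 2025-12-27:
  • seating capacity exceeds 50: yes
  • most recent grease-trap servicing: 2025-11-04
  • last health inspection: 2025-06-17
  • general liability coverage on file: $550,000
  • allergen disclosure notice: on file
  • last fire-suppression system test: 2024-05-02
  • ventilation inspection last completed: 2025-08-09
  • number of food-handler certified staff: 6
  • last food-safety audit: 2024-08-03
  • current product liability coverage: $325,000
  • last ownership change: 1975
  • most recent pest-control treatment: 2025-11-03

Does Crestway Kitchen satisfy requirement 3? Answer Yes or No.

Yes

3. food-handler certified staff 6 ≥ 4 → met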